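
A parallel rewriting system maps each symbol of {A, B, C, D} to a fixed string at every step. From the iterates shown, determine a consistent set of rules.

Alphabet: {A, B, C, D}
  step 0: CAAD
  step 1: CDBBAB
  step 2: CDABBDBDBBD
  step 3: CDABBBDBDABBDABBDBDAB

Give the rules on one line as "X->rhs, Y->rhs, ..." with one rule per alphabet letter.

A->B, B->BD, C->CD, D->AB

  step 2 ⇒ step 3: CDABBDBDBBD ⇒ CD·AB·B·BD·BD·AB·BD·AB·BD·BD·AB
    A ↦ B
    B ↦ BD
    C ↦ CD
    D ↦ AB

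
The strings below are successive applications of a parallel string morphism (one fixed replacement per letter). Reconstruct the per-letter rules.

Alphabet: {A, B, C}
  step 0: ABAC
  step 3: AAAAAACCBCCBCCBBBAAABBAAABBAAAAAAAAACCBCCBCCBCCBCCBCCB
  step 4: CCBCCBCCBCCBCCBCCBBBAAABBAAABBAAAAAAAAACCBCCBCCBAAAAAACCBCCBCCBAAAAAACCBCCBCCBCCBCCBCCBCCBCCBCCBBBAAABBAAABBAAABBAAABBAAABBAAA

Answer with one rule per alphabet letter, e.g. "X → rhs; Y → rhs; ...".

  step 3 ⇒ step 4: AAAAAACCBCCBCCBBBAAABBAAABBAAAAAAAAACCBCCBCCBCCBCCBCCB ⇒ CCB·CCB·CCB·CCB·CCB·CCB·B·B·AAA·B·B·AAA·B·B·AAA·AAA·AAA·CCB·CCB·CCB·AAA·AAA·CCB·CCB·CCB·AAA·AAA·CCB·CCB·CCB·CCB·CCB·CCB·CCB·CCB·CCB·B·B·AAA·B·B·AAA·B·B·AAA·B·B·AAA·B·B·AAA·B·B·AAA
    A ↦ CCB
    B ↦ AAA
    C ↦ B

A->CCB, B->AAA, C->B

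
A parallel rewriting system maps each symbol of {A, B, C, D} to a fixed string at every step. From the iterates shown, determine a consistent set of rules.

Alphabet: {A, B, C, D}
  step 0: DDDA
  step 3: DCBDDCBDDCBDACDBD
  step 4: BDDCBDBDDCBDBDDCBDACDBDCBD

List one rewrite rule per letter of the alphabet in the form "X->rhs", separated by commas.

  step 3 ⇒ step 4: DCBDDCBDDCBDACDBD ⇒ BD·D·C·BD·BD·D·C·BD·BD·D·C·BD·AC·D·BD·C·BD
    A ↦ AC
    B ↦ C
    C ↦ D
    D ↦ BD

A->AC, B->C, C->D, D->BD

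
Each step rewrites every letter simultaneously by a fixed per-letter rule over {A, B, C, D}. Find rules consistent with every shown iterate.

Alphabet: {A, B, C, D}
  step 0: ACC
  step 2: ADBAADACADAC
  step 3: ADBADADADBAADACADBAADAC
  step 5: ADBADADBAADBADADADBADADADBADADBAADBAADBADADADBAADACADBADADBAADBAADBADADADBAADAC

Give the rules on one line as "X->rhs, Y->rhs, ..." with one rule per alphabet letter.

A->AD, B->D, C->AC, D->BA

  step 2 ⇒ step 3: ADBAADACADAC ⇒ AD·BA·D·AD·AD·BA·AD·AC·AD·BA·AD·AC
    A ↦ AD
    B ↦ D
    C ↦ AC
    D ↦ BA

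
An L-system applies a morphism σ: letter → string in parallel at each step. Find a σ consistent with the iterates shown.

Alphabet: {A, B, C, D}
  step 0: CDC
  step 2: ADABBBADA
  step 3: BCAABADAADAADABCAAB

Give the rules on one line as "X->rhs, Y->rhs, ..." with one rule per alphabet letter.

A->B, B->ADA, C->B, D->CAA

  step 2 ⇒ step 3: ADABBBADA ⇒ B·CAA·B·ADA·ADA·ADA·B·CAA·B
    A ↦ B
    B ↦ ADA
    D ↦ CAA
    C ↦ B  (constrained at step 0)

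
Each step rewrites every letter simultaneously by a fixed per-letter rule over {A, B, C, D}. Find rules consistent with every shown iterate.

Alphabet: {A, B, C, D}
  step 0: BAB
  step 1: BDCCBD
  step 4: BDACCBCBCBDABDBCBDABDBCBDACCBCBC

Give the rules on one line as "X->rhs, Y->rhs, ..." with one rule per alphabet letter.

A->CC, B->BD, C->BC, D->A

  step 0 ⇒ step 1: BAB ⇒ BD·CC·BD
    A ↦ CC
    B ↦ BD
    C ↦ BC  (constrained at step 1)
    D ↦ A  (constrained at step 1)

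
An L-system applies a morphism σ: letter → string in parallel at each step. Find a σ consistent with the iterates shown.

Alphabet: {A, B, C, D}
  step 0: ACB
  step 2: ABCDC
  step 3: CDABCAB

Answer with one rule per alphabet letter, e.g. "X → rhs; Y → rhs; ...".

  step 2 ⇒ step 3: ABCDC ⇒ C·D·AB·C·AB
    A ↦ C
    B ↦ D
    C ↦ AB
    D ↦ C

A->C, B->D, C->AB, D->C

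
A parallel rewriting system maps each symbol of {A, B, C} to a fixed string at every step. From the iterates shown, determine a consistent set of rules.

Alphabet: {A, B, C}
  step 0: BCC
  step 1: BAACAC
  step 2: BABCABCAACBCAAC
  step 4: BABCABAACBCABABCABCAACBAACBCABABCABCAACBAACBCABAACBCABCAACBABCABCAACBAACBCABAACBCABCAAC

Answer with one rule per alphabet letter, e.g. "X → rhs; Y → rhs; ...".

A->BCA, B->BA, C->AC

  step 1 ⇒ step 2: BAACAC ⇒ BA·BCA·BCA·AC·BCA·AC
    A ↦ BCA
    B ↦ BA
    C ↦ AC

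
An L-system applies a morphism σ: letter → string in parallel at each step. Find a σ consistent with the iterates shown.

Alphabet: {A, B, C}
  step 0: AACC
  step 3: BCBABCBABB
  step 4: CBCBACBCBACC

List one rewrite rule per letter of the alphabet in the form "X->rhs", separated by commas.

A->BA, B->C, C->B

  step 3 ⇒ step 4: BCBABCBABB ⇒ C·B·C·BA·C·B·C·BA·C·C
    A ↦ BA
    B ↦ C
    C ↦ B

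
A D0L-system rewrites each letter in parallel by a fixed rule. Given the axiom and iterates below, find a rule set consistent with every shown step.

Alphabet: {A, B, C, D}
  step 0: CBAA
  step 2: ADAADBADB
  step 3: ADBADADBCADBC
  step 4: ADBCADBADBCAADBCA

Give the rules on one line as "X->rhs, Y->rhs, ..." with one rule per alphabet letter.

A->AD, B->C, C->A, D->B

  step 3 ⇒ step 4: ADBADADBCADBC ⇒ AD·B·C·AD·B·AD·B·C·A·AD·B·C·A
    A ↦ AD
    B ↦ C
    C ↦ A
    D ↦ B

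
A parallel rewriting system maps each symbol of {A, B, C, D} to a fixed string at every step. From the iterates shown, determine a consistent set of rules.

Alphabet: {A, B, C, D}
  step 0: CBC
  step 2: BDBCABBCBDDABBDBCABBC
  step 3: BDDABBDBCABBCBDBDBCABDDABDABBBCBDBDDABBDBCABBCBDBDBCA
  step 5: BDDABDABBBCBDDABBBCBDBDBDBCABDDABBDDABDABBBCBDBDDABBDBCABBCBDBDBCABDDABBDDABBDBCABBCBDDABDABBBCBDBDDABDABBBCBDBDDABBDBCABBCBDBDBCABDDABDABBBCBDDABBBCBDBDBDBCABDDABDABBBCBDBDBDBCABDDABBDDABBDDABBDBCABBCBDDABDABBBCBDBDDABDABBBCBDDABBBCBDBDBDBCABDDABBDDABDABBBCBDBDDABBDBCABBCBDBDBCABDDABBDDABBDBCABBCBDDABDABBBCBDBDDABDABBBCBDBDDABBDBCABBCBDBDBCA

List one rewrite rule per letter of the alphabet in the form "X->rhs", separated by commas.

  step 2 ⇒ step 3: BDBCABBCBDDABBDBCABBC ⇒ BD·DAB·BD·BCA·BBC·BD·BD·BCA·BD·DAB·DAB·BBC·BD·BD·DAB·BD·BCA·BBC·BD·BD·BCA
    A ↦ BBC
    B ↦ BD
    C ↦ BCA
    D ↦ DAB

A->BBC, B->BD, C->BCA, D->DAB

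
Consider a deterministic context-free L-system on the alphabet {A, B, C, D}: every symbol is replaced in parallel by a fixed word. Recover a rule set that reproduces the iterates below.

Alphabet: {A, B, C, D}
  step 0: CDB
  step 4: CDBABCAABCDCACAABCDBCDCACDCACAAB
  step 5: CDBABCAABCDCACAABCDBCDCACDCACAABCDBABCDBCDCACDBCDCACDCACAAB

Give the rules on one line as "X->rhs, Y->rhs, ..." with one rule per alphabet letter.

  step 4 ⇒ step 5: CDBABCAABCDCACAABCDBCDCACDCACAAB ⇒ CD·B·AB·CA·AB·CD·CA·CA·AB·CD·B·CD·CA·CD·CA·CA·AB·CD·B·AB·CD·B·CD·CA·CD·B·CD·CA·CD·CA·CA·AB
    A ↦ CA
    B ↦ AB
    C ↦ CD
    D ↦ B

A->CA, B->AB, C->CD, D->B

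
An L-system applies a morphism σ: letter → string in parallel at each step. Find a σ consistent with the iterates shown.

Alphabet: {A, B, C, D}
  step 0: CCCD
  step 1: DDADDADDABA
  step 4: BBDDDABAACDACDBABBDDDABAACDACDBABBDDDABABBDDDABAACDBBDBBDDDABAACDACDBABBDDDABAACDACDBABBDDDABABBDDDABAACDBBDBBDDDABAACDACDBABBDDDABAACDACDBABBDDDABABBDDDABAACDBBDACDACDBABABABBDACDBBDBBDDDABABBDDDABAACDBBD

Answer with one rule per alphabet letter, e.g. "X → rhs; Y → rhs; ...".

A->BBD, B->ACD, C->DDA, D->BA

  step 0 ⇒ step 1: CCCD ⇒ DDA·DDA·DDA·BA
    C ↦ DDA
    D ↦ BA
    A ↦ BBD  (constrained at step 1)
    B ↦ ACD  (constrained at step 1)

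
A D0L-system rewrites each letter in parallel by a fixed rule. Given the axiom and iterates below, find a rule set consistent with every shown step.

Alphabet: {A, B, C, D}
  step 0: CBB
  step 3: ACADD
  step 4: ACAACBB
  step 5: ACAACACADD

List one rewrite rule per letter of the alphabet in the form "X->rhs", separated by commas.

A->AC, B->D, C->A, D->B

  step 4 ⇒ step 5: ACAACBB ⇒ AC·A·AC·AC·A·D·D
    A ↦ AC
    B ↦ D
    C ↦ A
  step 3 ⇒ step 4: ACADD ⇒ AC·A·AC·B·B
    D ↦ B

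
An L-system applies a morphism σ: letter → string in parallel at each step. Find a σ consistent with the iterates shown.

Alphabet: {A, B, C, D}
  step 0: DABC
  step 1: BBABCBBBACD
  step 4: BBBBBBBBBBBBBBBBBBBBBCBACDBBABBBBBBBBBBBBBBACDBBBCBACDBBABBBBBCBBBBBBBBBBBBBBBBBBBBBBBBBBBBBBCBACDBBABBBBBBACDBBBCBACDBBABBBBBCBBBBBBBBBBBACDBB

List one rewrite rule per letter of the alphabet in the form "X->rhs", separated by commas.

A->BCB, B->BB, C->ACD, D->BBA

  step 0 ⇒ step 1: DABC ⇒ BBA·BCB·BB·ACD
    A ↦ BCB
    B ↦ BB
    C ↦ ACD
    D ↦ BBA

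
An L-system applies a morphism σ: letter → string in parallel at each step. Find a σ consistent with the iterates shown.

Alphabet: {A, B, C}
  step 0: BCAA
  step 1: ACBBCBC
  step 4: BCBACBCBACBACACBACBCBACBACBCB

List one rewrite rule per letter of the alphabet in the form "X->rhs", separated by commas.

A->BC, B->AC, C->B

  step 0 ⇒ step 1: BCAA ⇒ AC·B·BC·BC
    A ↦ BC
    B ↦ AC
    C ↦ B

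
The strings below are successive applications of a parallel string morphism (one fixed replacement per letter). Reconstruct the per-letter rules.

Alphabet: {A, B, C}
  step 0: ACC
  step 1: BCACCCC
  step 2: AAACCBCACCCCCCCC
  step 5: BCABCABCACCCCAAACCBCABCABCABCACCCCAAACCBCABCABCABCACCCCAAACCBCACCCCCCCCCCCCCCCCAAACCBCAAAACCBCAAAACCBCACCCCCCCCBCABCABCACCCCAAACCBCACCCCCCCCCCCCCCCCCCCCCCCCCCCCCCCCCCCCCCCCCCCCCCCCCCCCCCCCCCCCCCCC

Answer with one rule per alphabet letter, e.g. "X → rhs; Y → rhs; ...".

  step 1 ⇒ step 2: BCACCCC ⇒ AAA·CC·BCA·CC·CC·CC·CC
    A ↦ BCA
    B ↦ AAA
    C ↦ CC

A->BCA, B->AAA, C->CC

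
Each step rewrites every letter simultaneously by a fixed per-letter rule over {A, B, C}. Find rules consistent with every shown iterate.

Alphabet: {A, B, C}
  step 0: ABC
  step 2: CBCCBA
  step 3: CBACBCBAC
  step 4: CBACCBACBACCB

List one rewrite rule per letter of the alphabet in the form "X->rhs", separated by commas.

A->C, B->A, C->CB

  step 3 ⇒ step 4: CBACBCBAC ⇒ CB·A·C·CB·A·CB·A·C·CB
    A ↦ C
    B ↦ A
    C ↦ CB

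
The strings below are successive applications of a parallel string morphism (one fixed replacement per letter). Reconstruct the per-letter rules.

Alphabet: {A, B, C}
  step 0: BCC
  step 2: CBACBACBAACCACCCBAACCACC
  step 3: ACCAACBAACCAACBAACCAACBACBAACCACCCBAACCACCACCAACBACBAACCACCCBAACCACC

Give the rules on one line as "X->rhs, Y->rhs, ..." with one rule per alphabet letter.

  step 2 ⇒ step 3: CBACBACBAACCACCCBAACCACC ⇒ ACC·AA·CBA·ACC·AA·CBA·ACC·AA·CBA·CBA·ACC·ACC·CBA·ACC·ACC·ACC·AA·CBA·CBA·ACC·ACC·CBA·ACC·ACC
    A ↦ CBA
    B ↦ AA
    C ↦ ACC

A->CBA, B->AA, C->ACC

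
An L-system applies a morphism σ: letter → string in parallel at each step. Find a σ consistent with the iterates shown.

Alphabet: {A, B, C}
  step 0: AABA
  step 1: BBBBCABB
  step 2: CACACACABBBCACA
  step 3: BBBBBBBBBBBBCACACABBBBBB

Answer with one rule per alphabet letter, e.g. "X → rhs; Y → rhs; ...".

A->BB, B->CA, C->B

  step 2 ⇒ step 3: CACACACABBBCACA ⇒ B·BB·B·BB·B·BB·B·BB·CA·CA·CA·B·BB·B·BB
    A ↦ BB
    B ↦ CA
    C ↦ B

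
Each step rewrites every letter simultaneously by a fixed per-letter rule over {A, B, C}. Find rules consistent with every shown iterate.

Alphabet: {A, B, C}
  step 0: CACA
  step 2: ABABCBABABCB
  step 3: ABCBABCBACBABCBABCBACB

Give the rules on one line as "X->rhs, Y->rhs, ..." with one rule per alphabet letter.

A->AB, B->CB, C->A

  step 2 ⇒ step 3: ABABCBABABCB ⇒ AB·CB·AB·CB·A·CB·AB·CB·AB·CB·A·CB
    A ↦ AB
    B ↦ CB
    C ↦ A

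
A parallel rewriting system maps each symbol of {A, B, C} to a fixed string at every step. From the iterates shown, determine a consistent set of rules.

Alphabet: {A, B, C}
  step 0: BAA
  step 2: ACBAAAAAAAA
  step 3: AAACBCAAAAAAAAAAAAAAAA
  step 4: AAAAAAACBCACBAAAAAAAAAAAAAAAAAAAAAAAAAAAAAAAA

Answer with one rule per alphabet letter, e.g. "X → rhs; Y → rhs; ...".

A->AA, B->C, C->ACB

  step 3 ⇒ step 4: AAACBCAAAAAAAAAAAAAAAA ⇒ AA·AA·AA·ACB·C·ACB·AA·AA·AA·AA·AA·AA·AA·AA·AA·AA·AA·AA·AA·AA·AA·AA
    A ↦ AA
    B ↦ C
    C ↦ ACB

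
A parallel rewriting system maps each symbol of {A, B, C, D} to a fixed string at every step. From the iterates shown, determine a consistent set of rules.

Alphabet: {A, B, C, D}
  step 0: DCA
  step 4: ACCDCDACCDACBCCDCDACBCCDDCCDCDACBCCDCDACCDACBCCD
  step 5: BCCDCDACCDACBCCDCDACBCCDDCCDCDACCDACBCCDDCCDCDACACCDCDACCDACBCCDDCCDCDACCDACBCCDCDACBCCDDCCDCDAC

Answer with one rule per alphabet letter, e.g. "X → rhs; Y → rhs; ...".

A->BC, B->DC, C->CD, D->AC

  step 4 ⇒ step 5: ACCDCDACCDACBCCDCDACBCCDDCCDCDACBCCDCDACCDACBCCD ⇒ BC·CD·CD·AC·CD·AC·BC·CD·CD·AC·BC·CD·DC·CD·CD·AC·CD·AC·BC·CD·DC·CD·CD·AC·AC·CD·CD·AC·CD·AC·BC·CD·DC·CD·CD·AC·CD·AC·BC·CD·CD·AC·BC·CD·DC·CD·CD·AC
    A ↦ BC
    B ↦ DC
    C ↦ CD
    D ↦ AC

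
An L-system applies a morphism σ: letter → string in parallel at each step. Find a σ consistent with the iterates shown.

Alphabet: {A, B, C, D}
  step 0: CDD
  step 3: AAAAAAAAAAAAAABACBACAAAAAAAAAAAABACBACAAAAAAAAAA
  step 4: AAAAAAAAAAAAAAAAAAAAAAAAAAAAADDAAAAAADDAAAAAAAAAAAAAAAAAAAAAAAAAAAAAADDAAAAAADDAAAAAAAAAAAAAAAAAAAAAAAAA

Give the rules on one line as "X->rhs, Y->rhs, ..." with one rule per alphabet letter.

  step 3 ⇒ step 4: AAAAAAAAAAAAAABACBACAAAAAAAAAAAABACBACAAAAAAAAAA ⇒ AA·AA·AA·AA·AA·AA·AA·AA·AA·AA·AA·AA·AA·AA·ADD·AA·AAA·ADD·AA·AAA·AA·AA·AA·AA·AA·AA·AA·AA·AA·AA·AA·AA·ADD·AA·AAA·ADD·AA·AAA·AA·AA·AA·AA·AA·AA·AA·AA·AA·AA
    A ↦ AA
    B ↦ ADD
    C ↦ AAA
    D ↦ BAC  (constrained at step 0)

A->AA, B->ADD, C->AAA, D->BAC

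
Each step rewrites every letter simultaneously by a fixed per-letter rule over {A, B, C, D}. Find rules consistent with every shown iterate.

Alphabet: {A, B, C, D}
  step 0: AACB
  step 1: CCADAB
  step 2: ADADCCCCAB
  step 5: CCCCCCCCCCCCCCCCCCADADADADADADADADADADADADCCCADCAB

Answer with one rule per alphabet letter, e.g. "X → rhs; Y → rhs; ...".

A->C, B->AB, C->AD, D->CC

  step 1 ⇒ step 2: CCADAB ⇒ AD·AD·C·CC·C·AB
    A ↦ C
    B ↦ AB
    C ↦ AD
    D ↦ CC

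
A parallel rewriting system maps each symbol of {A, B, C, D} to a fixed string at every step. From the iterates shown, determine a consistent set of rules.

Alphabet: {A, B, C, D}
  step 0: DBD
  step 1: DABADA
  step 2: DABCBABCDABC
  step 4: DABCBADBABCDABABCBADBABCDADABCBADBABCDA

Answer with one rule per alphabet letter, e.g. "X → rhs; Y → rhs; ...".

A->BC, B->BA, C->D, D->DA

  step 1 ⇒ step 2: DABADA ⇒ DA·BC·BA·BC·DA·BC
    A ↦ BC
    B ↦ BA
    D ↦ DA
    C ↦ D  (constrained at step 2)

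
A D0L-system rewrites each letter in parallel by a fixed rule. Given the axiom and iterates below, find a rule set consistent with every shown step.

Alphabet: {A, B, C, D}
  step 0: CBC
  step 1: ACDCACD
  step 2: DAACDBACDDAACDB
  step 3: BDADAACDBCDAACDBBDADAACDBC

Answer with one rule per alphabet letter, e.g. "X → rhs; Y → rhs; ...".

A->DA, B->C, C->ACD, D->B

  step 2 ⇒ step 3: DAACDBACDDAACDB ⇒ B·DA·DA·ACD·B·C·DA·ACD·B·B·DA·DA·ACD·B·C
    A ↦ DA
    B ↦ C
    C ↦ ACD
    D ↦ B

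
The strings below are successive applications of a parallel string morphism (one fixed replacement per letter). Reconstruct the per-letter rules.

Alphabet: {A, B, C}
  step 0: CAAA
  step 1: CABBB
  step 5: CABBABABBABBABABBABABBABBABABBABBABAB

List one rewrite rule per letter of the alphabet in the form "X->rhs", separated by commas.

A->B, B->BA, C->CA

  step 0 ⇒ step 1: CAAA ⇒ CA·B·B·B
    A ↦ B
    C ↦ CA
    B ↦ BA  (constrained at step 1)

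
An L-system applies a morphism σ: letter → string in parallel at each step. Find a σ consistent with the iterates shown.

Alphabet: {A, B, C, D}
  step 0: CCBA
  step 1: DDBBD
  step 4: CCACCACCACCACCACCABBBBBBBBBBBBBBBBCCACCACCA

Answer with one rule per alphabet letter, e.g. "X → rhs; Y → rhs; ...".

  step 0 ⇒ step 1: CCBA ⇒ D·D·BB·D
    A ↦ D
    B ↦ BB
    C ↦ D
    D ↦ CCA  (constrained at step 1)

A->D, B->BB, C->D, D->CCA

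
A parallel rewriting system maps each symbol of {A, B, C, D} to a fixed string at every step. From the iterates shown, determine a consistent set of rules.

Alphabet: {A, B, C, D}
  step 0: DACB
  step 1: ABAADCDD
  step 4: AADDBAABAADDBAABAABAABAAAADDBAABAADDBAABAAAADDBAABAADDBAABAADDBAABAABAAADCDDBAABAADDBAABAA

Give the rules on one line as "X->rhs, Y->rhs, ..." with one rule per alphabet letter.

A->BAA, B->DD, C->DC, D->A

  step 0 ⇒ step 1: DACB ⇒ A·BAA·DC·DD
    A ↦ BAA
    B ↦ DD
    C ↦ DC
    D ↦ A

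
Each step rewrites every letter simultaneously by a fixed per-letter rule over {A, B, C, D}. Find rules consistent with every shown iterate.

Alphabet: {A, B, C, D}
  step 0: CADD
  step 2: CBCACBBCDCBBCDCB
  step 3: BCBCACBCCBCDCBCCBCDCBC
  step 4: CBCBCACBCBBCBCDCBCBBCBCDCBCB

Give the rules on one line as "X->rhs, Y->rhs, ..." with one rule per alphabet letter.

A->CAC, B->C, C->B, D->CDC

  step 3 ⇒ step 4: BCBCACBCCBCDCBCCBCDCBC ⇒ C·B·C·B·CAC·B·C·B·B·C·B·CDC·B·C·B·B·C·B·CDC·B·C·B
    A ↦ CAC
    B ↦ C
    C ↦ B
    D ↦ CDC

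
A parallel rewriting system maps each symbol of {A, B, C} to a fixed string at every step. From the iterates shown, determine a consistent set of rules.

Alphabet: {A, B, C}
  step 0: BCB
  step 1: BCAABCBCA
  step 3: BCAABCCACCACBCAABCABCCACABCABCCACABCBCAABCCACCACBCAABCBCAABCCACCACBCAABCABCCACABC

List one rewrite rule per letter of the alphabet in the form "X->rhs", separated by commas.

  step 0 ⇒ step 1: BCB ⇒ BCA·ABC·BCA
    B ↦ BCA
    C ↦ ABC
    A ↦ CAC  (constrained at step 1)

A->CAC, B->BCA, C->ABC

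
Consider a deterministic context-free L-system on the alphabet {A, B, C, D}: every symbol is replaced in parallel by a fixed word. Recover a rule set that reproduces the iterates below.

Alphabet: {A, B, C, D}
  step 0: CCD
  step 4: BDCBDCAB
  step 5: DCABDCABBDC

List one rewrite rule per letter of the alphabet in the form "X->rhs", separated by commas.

A->B, B->DC, C->B, D->A

  step 4 ⇒ step 5: BDCBDCAB ⇒ DC·A·B·DC·A·B·B·DC
    A ↦ B
    B ↦ DC
    C ↦ B
    D ↦ A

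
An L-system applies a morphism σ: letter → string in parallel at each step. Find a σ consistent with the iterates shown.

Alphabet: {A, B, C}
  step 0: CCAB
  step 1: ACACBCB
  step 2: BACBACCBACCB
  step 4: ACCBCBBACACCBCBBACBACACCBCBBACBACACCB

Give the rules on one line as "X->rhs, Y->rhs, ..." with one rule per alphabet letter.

  step 1 ⇒ step 2: ACACBCB ⇒ B·AC·B·AC·CB·AC·CB
    A ↦ B
    B ↦ CB
    C ↦ AC

A->B, B->CB, C->AC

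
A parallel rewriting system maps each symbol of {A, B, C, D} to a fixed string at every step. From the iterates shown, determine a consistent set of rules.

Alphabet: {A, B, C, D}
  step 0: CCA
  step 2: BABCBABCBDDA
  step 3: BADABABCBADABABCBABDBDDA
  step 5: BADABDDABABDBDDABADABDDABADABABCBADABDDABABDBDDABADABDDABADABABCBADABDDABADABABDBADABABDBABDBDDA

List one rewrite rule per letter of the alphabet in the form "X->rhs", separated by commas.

A->DA, B->BA, C->BC, D->BD

  step 2 ⇒ step 3: BABCBABCBDDA ⇒ BA·DA·BA·BC·BA·DA·BA·BC·BA·BD·BD·DA
    A ↦ DA
    B ↦ BA
    C ↦ BC
    D ↦ BD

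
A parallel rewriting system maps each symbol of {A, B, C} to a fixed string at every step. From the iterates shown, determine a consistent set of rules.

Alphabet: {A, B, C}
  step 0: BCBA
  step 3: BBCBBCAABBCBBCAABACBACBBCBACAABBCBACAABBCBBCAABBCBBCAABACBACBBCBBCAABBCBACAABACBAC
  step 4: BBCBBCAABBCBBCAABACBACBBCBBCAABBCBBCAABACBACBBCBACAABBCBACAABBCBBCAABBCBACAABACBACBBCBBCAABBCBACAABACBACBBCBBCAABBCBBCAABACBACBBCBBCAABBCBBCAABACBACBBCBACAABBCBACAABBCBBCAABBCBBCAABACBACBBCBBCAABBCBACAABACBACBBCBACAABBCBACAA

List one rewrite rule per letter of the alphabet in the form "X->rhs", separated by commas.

  step 3 ⇒ step 4: BBCBBCAABBCBBCAABACBACBBCBACAABBCBACAABBCBBCAABBCBBCAABACBACBBCBBCAABBCBACAABACBAC ⇒ BBC·BBC·AA·BBC·BBC·AA·BAC·BAC·BBC·BBC·AA·BBC·BBC·AA·BAC·BAC·BBC·BAC·AA·BBC·BAC·AA·BBC·BBC·AA·BBC·BAC·AA·BAC·BAC·BBC·BBC·AA·BBC·BAC·AA·BAC·BAC·BBC·BBC·AA·BBC·BBC·AA·BAC·BAC·BBC·BBC·AA·BBC·BBC·AA·BAC·BAC·BBC·BAC·AA·BBC·BAC·AA·BBC·BBC·AA·BBC·BBC·AA·BAC·BAC·BBC·BBC·AA·BBC·BAC·AA·BAC·BAC·BBC·BAC·AA·BBC·BAC·AA
    A ↦ BAC
    B ↦ BBC
    C ↦ AA

A->BAC, B->BBC, C->AA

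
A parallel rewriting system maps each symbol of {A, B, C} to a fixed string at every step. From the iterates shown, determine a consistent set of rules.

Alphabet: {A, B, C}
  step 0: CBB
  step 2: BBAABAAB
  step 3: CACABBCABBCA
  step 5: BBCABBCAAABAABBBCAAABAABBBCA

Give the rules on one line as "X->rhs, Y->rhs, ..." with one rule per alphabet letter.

A->B, B->CA, C->AA

  step 2 ⇒ step 3: BBAABAAB ⇒ CA·CA·B·B·CA·B·B·CA
    A ↦ B
    B ↦ CA
    C ↦ AA  (constrained at step 0)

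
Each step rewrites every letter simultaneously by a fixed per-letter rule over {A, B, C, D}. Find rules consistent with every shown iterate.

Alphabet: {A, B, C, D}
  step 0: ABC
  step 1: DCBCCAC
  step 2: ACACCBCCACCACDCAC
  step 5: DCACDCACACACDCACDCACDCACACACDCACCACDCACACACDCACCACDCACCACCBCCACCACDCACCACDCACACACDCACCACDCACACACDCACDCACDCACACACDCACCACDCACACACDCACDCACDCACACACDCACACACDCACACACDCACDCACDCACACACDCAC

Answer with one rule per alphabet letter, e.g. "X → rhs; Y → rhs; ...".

  step 1 ⇒ step 2: DCBCCAC ⇒ A·CAC·CBC·CAC·CAC·D·CAC
    A ↦ D
    B ↦ CBC
    C ↦ CAC
    D ↦ A

A->D, B->CBC, C->CAC, D->A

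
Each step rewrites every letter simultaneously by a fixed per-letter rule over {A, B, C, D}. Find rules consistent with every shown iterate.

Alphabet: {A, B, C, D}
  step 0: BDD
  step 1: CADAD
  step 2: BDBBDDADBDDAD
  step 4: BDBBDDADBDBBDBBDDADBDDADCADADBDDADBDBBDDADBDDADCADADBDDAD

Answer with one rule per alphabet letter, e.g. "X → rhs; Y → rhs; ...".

A->BDD, B->C, C->BDB, D->AD

  step 1 ⇒ step 2: CADAD ⇒ BDB·BDD·AD·BDD·AD
    A ↦ BDD
    C ↦ BDB
    D ↦ AD
  step 0 ⇒ step 1: BDD ⇒ C·AD·AD
    B ↦ C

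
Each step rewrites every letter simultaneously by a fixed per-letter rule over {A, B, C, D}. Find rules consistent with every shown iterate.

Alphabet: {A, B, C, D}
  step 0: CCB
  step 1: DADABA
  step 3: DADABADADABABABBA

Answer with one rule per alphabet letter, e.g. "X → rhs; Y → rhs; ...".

A->B, B->BA, C->DA, D->CC

  step 0 ⇒ step 1: CCB ⇒ DA·DA·BA
    B ↦ BA
    C ↦ DA
    A ↦ B  (constrained at step 1)
    D ↦ CC  (constrained at step 1)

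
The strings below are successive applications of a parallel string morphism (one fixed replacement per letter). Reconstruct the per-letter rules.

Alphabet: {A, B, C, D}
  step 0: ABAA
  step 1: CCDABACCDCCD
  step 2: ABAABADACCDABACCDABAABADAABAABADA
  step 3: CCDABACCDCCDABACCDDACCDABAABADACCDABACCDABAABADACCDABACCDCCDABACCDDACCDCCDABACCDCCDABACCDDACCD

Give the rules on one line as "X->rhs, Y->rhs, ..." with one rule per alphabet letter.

A->CCD, B->ABA, C->ABA, D->DA

  step 2 ⇒ step 3: ABAABADACCDABACCDABAABADAABAABADA ⇒ CCD·ABA·CCD·CCD·ABA·CCD·DA·CCD·ABA·ABA·DA·CCD·ABA·CCD·ABA·ABA·DA·CCD·ABA·CCD·CCD·ABA·CCD·DA·CCD·CCD·ABA·CCD·CCD·ABA·CCD·DA·CCD
    A ↦ CCD
    B ↦ ABA
    C ↦ ABA
    D ↦ DA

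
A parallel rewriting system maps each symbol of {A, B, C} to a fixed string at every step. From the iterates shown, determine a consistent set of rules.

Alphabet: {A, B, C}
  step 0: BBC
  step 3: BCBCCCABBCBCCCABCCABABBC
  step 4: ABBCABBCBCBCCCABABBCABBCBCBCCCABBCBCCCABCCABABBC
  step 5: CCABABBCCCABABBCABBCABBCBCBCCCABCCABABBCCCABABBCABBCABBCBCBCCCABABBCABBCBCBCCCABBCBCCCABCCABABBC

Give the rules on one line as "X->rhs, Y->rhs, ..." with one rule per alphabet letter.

A->CC, B->AB, C->BC

  step 4 ⇒ step 5: ABBCABBCBCBCCCABABBCABBCBCBCCCABBCBCCCABCCABABBC ⇒ CC·AB·AB·BC·CC·AB·AB·BC·AB·BC·AB·BC·BC·BC·CC·AB·CC·AB·AB·BC·CC·AB·AB·BC·AB·BC·AB·BC·BC·BC·CC·AB·AB·BC·AB·BC·BC·BC·CC·AB·BC·BC·CC·AB·CC·AB·AB·BC
    A ↦ CC
    B ↦ AB
    C ↦ BC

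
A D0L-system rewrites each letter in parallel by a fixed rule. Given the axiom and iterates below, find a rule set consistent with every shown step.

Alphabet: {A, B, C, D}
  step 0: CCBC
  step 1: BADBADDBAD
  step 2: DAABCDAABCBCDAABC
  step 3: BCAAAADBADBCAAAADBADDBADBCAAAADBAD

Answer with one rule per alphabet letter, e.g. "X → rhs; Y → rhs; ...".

A->AA, B->D, C->BAD, D->BC

  step 2 ⇒ step 3: DAABCDAABCBCDAABC ⇒ BC·AA·AA·D·BAD·BC·AA·AA·D·BAD·D·BAD·BC·AA·AA·D·BAD
    A ↦ AA
    B ↦ D
    C ↦ BAD
    D ↦ BC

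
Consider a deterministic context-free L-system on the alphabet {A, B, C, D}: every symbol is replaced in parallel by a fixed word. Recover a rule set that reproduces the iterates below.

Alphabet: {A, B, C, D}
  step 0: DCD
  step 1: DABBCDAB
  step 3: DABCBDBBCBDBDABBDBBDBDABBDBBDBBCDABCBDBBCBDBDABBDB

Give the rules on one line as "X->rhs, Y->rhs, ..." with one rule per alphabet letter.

  step 0 ⇒ step 1: DCD ⇒ DAB·BC·DAB
    C ↦ BC
    D ↦ DAB
    A ↦ C  (constrained at step 1)
    B ↦ BDB  (constrained at step 1)

A->C, B->BDB, C->BC, D->DAB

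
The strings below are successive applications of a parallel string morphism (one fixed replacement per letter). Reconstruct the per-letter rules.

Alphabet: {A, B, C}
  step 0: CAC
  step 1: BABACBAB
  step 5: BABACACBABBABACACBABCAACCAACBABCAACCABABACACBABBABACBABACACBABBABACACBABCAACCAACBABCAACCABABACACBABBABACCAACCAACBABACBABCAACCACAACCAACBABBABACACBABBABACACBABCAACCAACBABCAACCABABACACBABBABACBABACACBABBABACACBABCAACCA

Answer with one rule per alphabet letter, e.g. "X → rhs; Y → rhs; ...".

A->AC, B->CA, C->BAB

  step 0 ⇒ step 1: CAC ⇒ BAB·AC·BAB
    A ↦ AC
    C ↦ BAB
    B ↦ CA  (constrained at step 1)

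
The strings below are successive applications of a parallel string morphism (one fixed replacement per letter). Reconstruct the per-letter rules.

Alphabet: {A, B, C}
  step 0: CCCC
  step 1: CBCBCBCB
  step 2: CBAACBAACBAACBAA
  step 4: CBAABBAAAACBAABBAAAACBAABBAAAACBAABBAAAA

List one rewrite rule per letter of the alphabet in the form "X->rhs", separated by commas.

  step 1 ⇒ step 2: CBCBCBCB ⇒ CB·AA·CB·AA·CB·AA·CB·AA
    B ↦ AA
    C ↦ CB
    A ↦ B  (constrained at step 2)

A->B, B->AA, C->CB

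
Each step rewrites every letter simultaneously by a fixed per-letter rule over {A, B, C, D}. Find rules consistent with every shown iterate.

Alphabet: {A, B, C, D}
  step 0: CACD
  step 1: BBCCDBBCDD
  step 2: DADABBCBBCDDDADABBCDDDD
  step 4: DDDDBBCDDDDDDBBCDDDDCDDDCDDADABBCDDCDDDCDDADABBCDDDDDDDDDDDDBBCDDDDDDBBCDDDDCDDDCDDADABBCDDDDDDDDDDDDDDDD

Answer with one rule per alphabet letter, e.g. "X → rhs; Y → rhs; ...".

  step 1 ⇒ step 2: BBCCDBBCDD ⇒ DA·DA·BBC·BBC·DD·DA·DA·BBC·DD·DD
    B ↦ DA
    C ↦ BBC
    D ↦ DD
  step 0 ⇒ step 1: CACD ⇒ BBC·CD·BBC·DD
    A ↦ CD

A->CD, B->DA, C->BBC, D->DD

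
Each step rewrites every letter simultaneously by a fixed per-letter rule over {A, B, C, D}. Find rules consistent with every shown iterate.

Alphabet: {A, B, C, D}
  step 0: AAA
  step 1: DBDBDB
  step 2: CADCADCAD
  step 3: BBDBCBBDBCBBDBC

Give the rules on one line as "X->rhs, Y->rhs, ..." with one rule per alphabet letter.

A->DB, B->AD, C->BB, D->C

  step 2 ⇒ step 3: CADCADCAD ⇒ BB·DB·C·BB·DB·C·BB·DB·C
    A ↦ DB
    C ↦ BB
    D ↦ C
  step 1 ⇒ step 2: DBDBDB ⇒ C·AD·C·AD·C·AD
    B ↦ AD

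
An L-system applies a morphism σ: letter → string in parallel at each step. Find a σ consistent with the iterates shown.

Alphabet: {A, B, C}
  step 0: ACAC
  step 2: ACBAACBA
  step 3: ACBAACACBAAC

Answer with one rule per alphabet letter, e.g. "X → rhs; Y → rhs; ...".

A->AC, B->A, C->B

  step 2 ⇒ step 3: ACBAACBA ⇒ AC·B·A·AC·AC·B·A·AC
    A ↦ AC
    B ↦ A
    C ↦ B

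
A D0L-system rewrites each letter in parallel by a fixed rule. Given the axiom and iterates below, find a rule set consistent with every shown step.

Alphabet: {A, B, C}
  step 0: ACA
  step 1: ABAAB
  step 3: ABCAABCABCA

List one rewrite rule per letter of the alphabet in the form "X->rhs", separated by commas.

A->AB, B->C, C->A

  step 0 ⇒ step 1: ACA ⇒ AB·A·AB
    A ↦ AB
    C ↦ A
    B ↦ C  (constrained at step 1)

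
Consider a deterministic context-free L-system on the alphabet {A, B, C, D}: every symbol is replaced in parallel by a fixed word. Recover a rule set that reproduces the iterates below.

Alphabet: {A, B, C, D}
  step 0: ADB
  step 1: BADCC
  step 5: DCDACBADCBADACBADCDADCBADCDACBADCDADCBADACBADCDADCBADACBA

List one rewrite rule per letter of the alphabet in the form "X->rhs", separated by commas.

A->BA, B->C, C->DA, D->DC

  step 0 ⇒ step 1: ADB ⇒ BA·DC·C
    A ↦ BA
    B ↦ C
    D ↦ DC
    C ↦ DA  (constrained at step 1)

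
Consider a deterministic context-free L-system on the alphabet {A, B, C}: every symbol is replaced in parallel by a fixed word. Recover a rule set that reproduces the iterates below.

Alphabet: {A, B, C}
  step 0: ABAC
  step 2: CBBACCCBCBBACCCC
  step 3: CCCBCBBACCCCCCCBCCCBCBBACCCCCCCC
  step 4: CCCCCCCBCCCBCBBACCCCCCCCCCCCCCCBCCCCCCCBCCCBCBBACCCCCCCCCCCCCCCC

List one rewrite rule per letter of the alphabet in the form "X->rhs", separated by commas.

A->BA, B->CB, C->CC

  step 3 ⇒ step 4: CCCBCBBACCCCCCCBCCCBCBBACCCCCCCC ⇒ CC·CC·CC·CB·CC·CB·CB·BA·CC·CC·CC·CC·CC·CC·CC·CB·CC·CC·CC·CB·CC·CB·CB·BA·CC·CC·CC·CC·CC·CC·CC·CC
    A ↦ BA
    B ↦ CB
    C ↦ CC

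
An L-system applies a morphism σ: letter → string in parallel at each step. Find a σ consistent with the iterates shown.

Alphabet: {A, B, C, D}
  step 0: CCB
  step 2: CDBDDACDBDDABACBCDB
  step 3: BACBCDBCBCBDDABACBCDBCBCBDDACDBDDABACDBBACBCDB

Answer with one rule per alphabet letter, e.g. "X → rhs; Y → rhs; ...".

A->DDA, B->CDB, C->BA, D->CB

  step 2 ⇒ step 3: CDBDDACDBDDABACBCDB ⇒ BA·CB·CDB·CB·CB·DDA·BA·CB·CDB·CB·CB·DDA·CDB·DDA·BA·CDB·BA·CB·CDB
    A ↦ DDA
    B ↦ CDB
    C ↦ BA
    D ↦ CB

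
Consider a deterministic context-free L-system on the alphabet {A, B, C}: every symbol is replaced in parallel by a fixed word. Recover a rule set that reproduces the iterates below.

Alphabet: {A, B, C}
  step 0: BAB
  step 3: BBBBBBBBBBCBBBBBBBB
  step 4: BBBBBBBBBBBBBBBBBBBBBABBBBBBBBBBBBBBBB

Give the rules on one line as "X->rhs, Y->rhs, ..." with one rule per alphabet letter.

  step 3 ⇒ step 4: BBBBBBBBBBCBBBBBBBB ⇒ BB·BB·BB·BB·BB·BB·BB·BB·BB·BB·BA·BB·BB·BB·BB·BB·BB·BB·BB
    B ↦ BB
    C ↦ BA
    A ↦ C  (constrained at step 0)

A->C, B->BB, C->BA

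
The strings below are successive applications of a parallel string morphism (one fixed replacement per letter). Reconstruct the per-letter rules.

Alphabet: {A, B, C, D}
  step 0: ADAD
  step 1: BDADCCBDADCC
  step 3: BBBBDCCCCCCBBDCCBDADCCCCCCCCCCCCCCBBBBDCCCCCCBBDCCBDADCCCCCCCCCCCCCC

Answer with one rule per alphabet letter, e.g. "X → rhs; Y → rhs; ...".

A->BDA, B->BB, C->CC, D->DCC

  step 0 ⇒ step 1: ADAD ⇒ BDA·DCC·BDA·DCC
    A ↦ BDA
    D ↦ DCC
    B ↦ BB  (constrained at step 1)
    C ↦ CC  (constrained at step 1)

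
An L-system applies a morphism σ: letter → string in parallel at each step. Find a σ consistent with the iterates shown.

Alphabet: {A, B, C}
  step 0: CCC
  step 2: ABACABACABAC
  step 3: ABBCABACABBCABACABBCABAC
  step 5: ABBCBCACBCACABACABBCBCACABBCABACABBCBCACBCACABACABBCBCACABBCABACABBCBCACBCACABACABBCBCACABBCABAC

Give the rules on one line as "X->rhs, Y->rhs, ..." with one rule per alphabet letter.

  step 2 ⇒ step 3: ABACABACABAC ⇒ AB·BC·AB·AC·AB·BC·AB·AC·AB·BC·AB·AC
    A ↦ AB
    B ↦ BC
    C ↦ AC

A->AB, B->BC, C->AC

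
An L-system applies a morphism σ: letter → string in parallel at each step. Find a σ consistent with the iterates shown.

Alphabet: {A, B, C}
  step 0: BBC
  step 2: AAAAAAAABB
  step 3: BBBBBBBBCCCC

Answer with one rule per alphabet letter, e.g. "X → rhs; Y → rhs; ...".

A->B, B->CC, C->AA

  step 2 ⇒ step 3: AAAAAAAABB ⇒ B·B·B·B·B·B·B·B·CC·CC
    A ↦ B
    B ↦ CC
    C ↦ AA  (constrained at step 0)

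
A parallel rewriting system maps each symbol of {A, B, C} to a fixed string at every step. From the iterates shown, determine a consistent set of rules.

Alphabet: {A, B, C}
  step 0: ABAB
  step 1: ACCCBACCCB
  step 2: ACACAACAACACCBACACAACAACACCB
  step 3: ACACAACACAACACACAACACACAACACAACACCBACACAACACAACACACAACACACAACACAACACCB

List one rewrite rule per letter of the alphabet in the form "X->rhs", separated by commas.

A->AC, B->CCB, C->ACA

  step 2 ⇒ step 3: ACACAACAACACCBACACAACAACACCB ⇒ AC·ACA·AC·ACA·AC·AC·ACA·AC·AC·ACA·AC·ACA·ACA·CCB·AC·ACA·AC·ACA·AC·AC·ACA·AC·AC·ACA·AC·ACA·ACA·CCB
    A ↦ AC
    B ↦ CCB
    C ↦ ACA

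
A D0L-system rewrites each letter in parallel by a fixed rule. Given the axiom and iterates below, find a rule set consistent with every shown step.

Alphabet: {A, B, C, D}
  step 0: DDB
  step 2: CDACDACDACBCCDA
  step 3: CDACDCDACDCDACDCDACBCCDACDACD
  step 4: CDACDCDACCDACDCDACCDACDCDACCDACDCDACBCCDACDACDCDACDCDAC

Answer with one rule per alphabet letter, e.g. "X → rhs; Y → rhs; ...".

A->D, B->CBC, C->CDA, D->C

  step 3 ⇒ step 4: CDACDCDACDCDACDCDACBCCDACDACD ⇒ CDA·C·D·CDA·C·CDA·C·D·CDA·C·CDA·C·D·CDA·C·CDA·C·D·CDA·CBC·CDA·CDA·C·D·CDA·C·D·CDA·C
    A ↦ D
    B ↦ CBC
    C ↦ CDA
    D ↦ C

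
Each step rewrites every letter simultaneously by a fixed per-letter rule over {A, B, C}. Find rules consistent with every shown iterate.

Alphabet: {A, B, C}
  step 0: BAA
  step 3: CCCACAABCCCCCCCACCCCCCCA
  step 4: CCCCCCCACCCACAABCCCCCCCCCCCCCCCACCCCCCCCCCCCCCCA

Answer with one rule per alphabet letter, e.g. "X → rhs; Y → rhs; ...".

  step 3 ⇒ step 4: CCCACAABCCCCCCCACCCCCCCA ⇒ CC·CC·CC·CA·CC·CA·CA·AB·CC·CC·CC·CC·CC·CC·CC·CA·CC·CC·CC·CC·CC·CC·CC·CA
    A ↦ CA
    B ↦ AB
    C ↦ CC

A->CA, B->AB, C->CC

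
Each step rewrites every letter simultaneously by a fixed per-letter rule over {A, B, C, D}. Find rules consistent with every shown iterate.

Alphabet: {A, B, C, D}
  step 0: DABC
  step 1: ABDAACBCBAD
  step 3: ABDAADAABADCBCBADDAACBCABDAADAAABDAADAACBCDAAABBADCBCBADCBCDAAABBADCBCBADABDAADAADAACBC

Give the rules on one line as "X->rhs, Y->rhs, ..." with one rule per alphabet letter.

  step 0 ⇒ step 1: DABC ⇒ AB·DAA·CBC·BAD
    A ↦ DAA
    B ↦ CBC
    C ↦ BAD
    D ↦ AB

A->DAA, B->CBC, C->BAD, D->AB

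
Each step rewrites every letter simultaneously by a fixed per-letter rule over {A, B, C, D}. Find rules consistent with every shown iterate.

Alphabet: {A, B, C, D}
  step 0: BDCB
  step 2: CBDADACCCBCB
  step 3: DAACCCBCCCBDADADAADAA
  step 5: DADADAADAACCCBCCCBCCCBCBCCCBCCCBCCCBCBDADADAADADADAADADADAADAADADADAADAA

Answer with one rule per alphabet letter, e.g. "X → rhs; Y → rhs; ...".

  step 2 ⇒ step 3: CBDADACCCBCB ⇒ DA·A·CC·CB·CC·CB·DA·DA·DA·A·DA·A
    A ↦ CB
    B ↦ A
    C ↦ DA
    D ↦ CC

A->CB, B->A, C->DA, D->CC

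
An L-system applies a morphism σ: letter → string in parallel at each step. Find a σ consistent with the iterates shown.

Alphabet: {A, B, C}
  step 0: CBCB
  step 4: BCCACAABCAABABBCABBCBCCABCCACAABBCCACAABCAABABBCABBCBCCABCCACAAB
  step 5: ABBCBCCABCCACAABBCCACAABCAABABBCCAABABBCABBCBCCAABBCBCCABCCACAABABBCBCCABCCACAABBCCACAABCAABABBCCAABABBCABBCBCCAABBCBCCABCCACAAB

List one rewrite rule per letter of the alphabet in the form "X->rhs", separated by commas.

  step 4 ⇒ step 5: BCCACAABCAABABBCABBCBCCABCCACAABBCCACAABCAABABBCABBCBCCABCCACAAB ⇒ AB·BC·BC·CA·BC·CA·CA·AB·BC·CA·CA·AB·CA·AB·AB·BC·CA·AB·AB·BC·AB·BC·BC·CA·AB·BC·BC·CA·BC·CA·CA·AB·AB·BC·BC·CA·BC·CA·CA·AB·BC·CA·CA·AB·CA·AB·AB·BC·CA·AB·AB·BC·AB·BC·BC·CA·AB·BC·BC·CA·BC·CA·CA·AB
    A ↦ CA
    B ↦ AB
    C ↦ BC

A->CA, B->AB, C->BC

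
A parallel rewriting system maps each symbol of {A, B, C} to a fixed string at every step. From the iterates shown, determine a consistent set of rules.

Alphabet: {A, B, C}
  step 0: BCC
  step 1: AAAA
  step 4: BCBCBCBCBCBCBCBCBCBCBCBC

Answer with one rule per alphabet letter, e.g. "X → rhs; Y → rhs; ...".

  step 0 ⇒ step 1: BCC ⇒ AA·A·A
    B ↦ AA
    C ↦ A
    A ↦ BC  (constrained at step 1)

A->BC, B->AA, C->A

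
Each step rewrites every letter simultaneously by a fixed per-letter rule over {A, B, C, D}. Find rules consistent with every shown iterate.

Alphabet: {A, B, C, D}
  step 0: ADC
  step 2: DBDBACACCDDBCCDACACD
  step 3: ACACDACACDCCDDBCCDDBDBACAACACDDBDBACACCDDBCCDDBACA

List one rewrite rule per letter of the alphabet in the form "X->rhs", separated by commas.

  step 2 ⇒ step 3: DBDBACACCDDBCCDACACD ⇒ ACA·CD·ACA·CD·CCD·DB·CCD·DB·DB·ACA·ACA·CD·DB·DB·ACA·CCD·DB·CCD·DB·ACA
    A ↦ CCD
    B ↦ CD
    C ↦ DB
    D ↦ ACA

A->CCD, B->CD, C->DB, D->ACA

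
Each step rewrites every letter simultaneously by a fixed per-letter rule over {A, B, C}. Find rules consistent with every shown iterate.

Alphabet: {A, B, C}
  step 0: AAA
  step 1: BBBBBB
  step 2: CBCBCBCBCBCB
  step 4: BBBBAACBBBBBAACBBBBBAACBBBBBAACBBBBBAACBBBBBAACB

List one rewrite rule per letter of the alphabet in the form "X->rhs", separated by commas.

A->BB, B->CB, C->AA

  step 1 ⇒ step 2: BBBBBB ⇒ CB·CB·CB·CB·CB·CB
    B ↦ CB
  step 0 ⇒ step 1: AAA ⇒ BB·BB·BB
    A ↦ BB
    C ↦ AA  (constrained at step 2)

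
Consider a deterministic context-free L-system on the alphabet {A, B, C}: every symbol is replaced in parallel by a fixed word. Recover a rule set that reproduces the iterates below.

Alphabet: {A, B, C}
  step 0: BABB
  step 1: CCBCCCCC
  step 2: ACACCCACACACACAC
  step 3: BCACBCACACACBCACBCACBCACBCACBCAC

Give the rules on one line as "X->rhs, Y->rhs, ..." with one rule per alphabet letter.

A->BC, B->CC, C->AC

  step 2 ⇒ step 3: ACACCCACACACACAC ⇒ BC·AC·BC·AC·AC·AC·BC·AC·BC·AC·BC·AC·BC·AC·BC·AC
    A ↦ BC
    C ↦ AC
  step 0 ⇒ step 1: BABB ⇒ CC·BC·CC·CC
    B ↦ CC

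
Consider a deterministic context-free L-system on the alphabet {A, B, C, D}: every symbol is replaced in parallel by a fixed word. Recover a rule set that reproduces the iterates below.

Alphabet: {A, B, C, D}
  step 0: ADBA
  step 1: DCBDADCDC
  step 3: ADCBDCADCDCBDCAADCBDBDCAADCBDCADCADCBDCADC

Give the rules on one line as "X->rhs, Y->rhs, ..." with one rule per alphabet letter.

A->DC, B->ADC, C->CA, D->BD

  step 0 ⇒ step 1: ADBA ⇒ DC·BD·ADC·DC
    A ↦ DC
    B ↦ ADC
    D ↦ BD
    C ↦ CA  (constrained at step 1)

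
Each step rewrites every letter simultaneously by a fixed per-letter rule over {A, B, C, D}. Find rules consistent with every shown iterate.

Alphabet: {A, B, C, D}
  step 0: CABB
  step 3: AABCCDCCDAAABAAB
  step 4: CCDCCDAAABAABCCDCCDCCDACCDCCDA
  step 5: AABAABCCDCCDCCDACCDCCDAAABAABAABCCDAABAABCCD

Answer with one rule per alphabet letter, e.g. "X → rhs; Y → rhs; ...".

  step 4 ⇒ step 5: CCDCCDAAABAABCCDCCDCCDACCDCCDA ⇒ A·A·B·A·A·B·CCD·CCD·CCD·A·CCD·CCD·A·A·A·B·A·A·B·A·A·B·CCD·A·A·B·A·A·B·CCD
    A ↦ CCD
    B ↦ A
    C ↦ A
    D ↦ B

A->CCD, B->A, C->A, D->B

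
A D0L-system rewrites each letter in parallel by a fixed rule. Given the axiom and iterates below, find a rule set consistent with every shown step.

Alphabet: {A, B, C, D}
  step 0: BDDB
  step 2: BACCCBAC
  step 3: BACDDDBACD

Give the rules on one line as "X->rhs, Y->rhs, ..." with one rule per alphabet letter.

A->C, B->BA, C->D, D->A

  step 2 ⇒ step 3: BACCCBAC ⇒ BA·C·D·D·D·BA·C·D
    A ↦ C
    B ↦ BA
    C ↦ D
    D ↦ A  (constrained at step 0)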